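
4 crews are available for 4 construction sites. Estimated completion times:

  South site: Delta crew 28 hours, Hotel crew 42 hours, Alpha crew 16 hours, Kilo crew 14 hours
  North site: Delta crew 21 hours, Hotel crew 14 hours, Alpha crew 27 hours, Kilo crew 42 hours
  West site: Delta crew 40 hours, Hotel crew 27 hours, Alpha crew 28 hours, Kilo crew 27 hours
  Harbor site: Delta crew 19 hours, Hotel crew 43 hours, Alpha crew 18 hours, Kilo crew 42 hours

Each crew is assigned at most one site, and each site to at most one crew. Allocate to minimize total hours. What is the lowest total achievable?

This is the linear assignment problem.
Optimal: Delta crew→Harbor site (19 hours), Hotel crew→North site (14 hours), Alpha crew→West site (28 hours), Kilo crew→South site (14 hours) — total 19+14+28+14 = 75 hours.
Checked against all permutations: 75 hours is optimal.

Minimum total: 75 hours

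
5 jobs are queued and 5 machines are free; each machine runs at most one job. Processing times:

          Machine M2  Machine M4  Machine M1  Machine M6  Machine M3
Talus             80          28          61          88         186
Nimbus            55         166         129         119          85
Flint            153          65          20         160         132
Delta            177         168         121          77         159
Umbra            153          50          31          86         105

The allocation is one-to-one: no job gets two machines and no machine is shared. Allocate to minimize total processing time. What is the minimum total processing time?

Optimal: Talus→Machine M4 (28 min), Nimbus→Machine M2 (55 min), Flint→Machine M1 (20 min), Delta→Machine M6 (77 min), Umbra→Machine M3 (105 min) — total 28+55+20+77+105 = 285 min.
Next-best assignment: Talus→Machine M2, Nimbus→Machine M3, Flint→Machine M1, Delta→Machine M6, Umbra→Machine M4 = 312 min.

Min total: 285 min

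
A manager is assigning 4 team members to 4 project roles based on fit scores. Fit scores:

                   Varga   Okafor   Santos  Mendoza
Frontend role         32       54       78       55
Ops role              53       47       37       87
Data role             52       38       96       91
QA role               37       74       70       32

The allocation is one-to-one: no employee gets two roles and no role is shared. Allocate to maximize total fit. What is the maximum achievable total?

This is a one-to-one assignment (maximum-weight bipartite matching).
Optimal: Varga→Ops role (53 pts), Okafor→QA role (74 pts), Santos→Frontend role (78 pts), Mendoza→Data role (91 pts) — total 53+74+78+91 = 296 pts.
Max-entry greedy (repeatedly take the single best remaining cell) gives 289 pts, worse by 7.
Next-best assignment: Varga→Data role, Okafor→QA role, Santos→Frontend role, Mendoza→Ops role = 291 pts.
Swapping Varga↔Mendoza (Varga→Data role 52 pts, Mendoza→Ops role 87 pts) loses 5.

Maximum total: 296 pts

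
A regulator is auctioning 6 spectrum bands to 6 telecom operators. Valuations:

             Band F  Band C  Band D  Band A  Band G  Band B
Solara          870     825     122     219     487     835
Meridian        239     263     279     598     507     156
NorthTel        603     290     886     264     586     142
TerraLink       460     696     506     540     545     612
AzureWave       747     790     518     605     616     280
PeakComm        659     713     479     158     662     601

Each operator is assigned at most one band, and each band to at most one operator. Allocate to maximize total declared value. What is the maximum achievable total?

This is a one-to-one assignment (maximum-weight bipartite matching).
Optimal: Solara→Band B ($835M), Meridian→Band A ($598M), NorthTel→Band D ($886M), TerraLink→Band C ($696M), AzureWave→Band F ($747M), PeakComm→Band G ($662M) — total 835+598+886+696+747+662 = $4424M.
Column-greedy (each band in turn goes to its best remaining operator) gives $4418M, worse by 6.
Next-best assignment: Solara→Band F, Meridian→Band A, NorthTel→Band D, TerraLink→Band B, AzureWave→Band C, PeakComm→Band G = $4418M.
Every other assignment is strictly worse.

Max total: $4424M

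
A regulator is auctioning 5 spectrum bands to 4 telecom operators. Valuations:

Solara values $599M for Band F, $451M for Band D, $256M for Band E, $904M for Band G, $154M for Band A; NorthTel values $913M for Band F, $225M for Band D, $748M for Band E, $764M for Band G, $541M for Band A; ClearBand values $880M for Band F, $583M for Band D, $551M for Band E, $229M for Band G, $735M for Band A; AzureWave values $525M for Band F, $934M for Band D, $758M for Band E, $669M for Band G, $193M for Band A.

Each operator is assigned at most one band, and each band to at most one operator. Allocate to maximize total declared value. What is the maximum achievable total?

Maximum total: $3486M

Optimal: Solara→Band G ($904M), NorthTel→Band F ($913M), ClearBand→Band A ($735M), AzureWave→Band D ($934M) — total 904+913+735+934 = $3486M.
Column-greedy (each band in turn goes to its best remaining operator) gives $3302M, worse by 184.
Next-best assignment: Solara→Band G, NorthTel→Band E, ClearBand→Band F, AzureWave→Band D = $3466M.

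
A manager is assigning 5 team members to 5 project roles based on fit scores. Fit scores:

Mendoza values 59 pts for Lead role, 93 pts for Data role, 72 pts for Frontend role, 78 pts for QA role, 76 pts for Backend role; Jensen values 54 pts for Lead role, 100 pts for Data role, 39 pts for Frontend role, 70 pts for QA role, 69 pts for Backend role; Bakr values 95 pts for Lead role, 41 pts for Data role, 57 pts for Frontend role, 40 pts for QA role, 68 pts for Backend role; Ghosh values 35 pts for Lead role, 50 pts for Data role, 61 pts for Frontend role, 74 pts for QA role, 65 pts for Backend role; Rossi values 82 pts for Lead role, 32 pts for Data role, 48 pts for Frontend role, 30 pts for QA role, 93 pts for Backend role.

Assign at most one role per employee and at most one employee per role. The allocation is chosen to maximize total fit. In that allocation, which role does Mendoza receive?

This is a one-to-one assignment (maximum-weight bipartite matching).
Optimal: Mendoza→Frontend role (72 pts), Jensen→Data role (100 pts), Bakr→Lead role (95 pts), Ghosh→QA role (74 pts), Rossi→Backend role (93 pts) — total 72+100+95+74+93 = 434 pts.
Max-entry greedy (repeatedly take the single best remaining cell) gives 427 pts, worse by 7.
Mendoza's own top role is Data role (93 pts), but forcing Mendoza→Data role and reassigning the rest optimally gives only 412 pts — worse by 22.

Mendoza receives Frontend role.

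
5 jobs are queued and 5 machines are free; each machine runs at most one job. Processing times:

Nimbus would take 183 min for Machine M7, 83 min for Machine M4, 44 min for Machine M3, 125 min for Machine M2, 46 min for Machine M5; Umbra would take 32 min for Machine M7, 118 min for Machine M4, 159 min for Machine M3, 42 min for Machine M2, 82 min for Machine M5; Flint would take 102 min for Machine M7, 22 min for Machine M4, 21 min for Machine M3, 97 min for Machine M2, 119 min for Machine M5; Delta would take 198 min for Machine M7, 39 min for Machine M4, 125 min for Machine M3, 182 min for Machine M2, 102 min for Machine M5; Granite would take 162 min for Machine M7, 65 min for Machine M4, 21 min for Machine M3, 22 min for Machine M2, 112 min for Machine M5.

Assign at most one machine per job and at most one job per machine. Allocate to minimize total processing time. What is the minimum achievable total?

Minimum total: 160 min

Optimal: Nimbus→Machine M5 (46 min), Umbra→Machine M7 (32 min), Flint→Machine M3 (21 min), Delta→Machine M4 (39 min), Granite→Machine M2 (22 min) — total 46+32+21+39+22 = 160 min.
Swapping Flint↔Delta (Flint→Machine M4 22 min, Delta→Machine M3 125 min) adds 87.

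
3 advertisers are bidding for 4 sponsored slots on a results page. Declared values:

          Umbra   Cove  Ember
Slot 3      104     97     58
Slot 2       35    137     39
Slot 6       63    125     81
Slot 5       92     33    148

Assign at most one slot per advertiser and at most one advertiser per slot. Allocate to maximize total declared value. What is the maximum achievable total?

Treat this as an assignment problem: match each advertiser to one slot.
Optimal: Umbra→Slot 3 ($104), Cove→Slot 2 ($137), Ember→Slot 5 ($148) — total 104+137+148 = $389.
Next-best assignment: Umbra→Slot 3, Cove→Slot 6, Ember→Slot 5 = $377.
Every other assignment is strictly worse.

Max total: $389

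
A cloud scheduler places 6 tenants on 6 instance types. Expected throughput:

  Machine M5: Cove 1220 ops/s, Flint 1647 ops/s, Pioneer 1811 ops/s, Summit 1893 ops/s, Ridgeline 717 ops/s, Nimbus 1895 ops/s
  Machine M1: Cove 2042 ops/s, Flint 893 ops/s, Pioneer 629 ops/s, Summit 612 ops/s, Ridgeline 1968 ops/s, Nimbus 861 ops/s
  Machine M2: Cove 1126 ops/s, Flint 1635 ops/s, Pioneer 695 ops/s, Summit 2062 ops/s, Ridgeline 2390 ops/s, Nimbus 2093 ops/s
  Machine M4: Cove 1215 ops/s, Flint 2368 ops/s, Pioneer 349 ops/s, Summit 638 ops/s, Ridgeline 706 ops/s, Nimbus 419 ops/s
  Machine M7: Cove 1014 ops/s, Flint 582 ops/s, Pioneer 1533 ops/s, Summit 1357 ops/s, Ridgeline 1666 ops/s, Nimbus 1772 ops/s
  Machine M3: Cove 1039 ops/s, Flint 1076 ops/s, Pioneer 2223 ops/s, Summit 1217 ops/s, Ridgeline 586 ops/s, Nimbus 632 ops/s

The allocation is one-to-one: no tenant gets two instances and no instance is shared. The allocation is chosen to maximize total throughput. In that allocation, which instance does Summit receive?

Optimal: Cove→Machine M1 (2042 ops/s), Flint→Machine M4 (2368 ops/s), Pioneer→Machine M3 (2223 ops/s), Summit→Machine M5 (1893 ops/s), Ridgeline→Machine M2 (2390 ops/s), Nimbus→Machine M7 (1772 ops/s) — total 2042+2368+2223+1893+2390+1772 = 12688 ops/s.
Max-entry greedy (repeatedly take the single best remaining cell) gives 12275 ops/s, worse by 413.
Swapping Pioneer↔Nimbus (Pioneer→Machine M7 1533 ops/s, Nimbus→Machine M3 632 ops/s) loses 1830.
Summit's own top instance is Machine M2 (2062 ops/s), but forcing Summit→Machine M2 and reassigning the rest optimally gives only 12256 ops/s — worse by 432.

Summit receives Machine M5.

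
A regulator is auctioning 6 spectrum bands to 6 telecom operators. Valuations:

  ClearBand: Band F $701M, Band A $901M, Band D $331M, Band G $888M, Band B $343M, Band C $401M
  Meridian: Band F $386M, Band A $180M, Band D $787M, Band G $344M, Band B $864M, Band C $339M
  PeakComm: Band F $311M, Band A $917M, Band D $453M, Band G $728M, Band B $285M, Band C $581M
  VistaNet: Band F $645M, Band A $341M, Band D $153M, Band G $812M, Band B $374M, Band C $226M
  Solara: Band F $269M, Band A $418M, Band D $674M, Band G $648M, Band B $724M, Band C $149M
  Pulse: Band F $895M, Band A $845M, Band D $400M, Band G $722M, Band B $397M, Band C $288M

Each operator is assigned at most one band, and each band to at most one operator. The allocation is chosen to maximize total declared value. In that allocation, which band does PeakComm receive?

PeakComm receives Band C.

Optimal: ClearBand→Band A ($901M), Meridian→Band B ($864M), PeakComm→Band C ($581M), VistaNet→Band G ($812M), Solara→Band D ($674M), Pulse→Band F ($895M) — total 901+864+581+812+674+895 = $4727M.
Max-entry greedy (repeatedly take the single best remaining cell) gives $4464M, worse by 263.
PeakComm's own top band is Band A ($917M), but forcing PeakComm→Band A and reassigning the rest optimally gives only $4563M — worse by 164.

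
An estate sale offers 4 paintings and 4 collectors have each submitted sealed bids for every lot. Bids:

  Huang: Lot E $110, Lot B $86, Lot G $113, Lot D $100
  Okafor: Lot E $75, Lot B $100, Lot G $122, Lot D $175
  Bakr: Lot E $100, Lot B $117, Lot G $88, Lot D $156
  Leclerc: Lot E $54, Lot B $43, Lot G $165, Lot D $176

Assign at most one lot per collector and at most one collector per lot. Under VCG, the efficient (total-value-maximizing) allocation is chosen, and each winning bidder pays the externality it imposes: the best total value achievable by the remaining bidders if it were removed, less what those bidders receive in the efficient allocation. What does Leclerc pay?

Leclerc pays $3.

Efficient allocation: Huang→Lot E ($110), Okafor→Lot D ($175), Bakr→Lot B ($117), Leclerc→Lot G ($165); total welfare W = $567.
Leclerc receives Lot G at value $165, so the others get W − 165 = $402.
Without Leclerc: best allocation of the remaining 3 bidders over all 4 lots is Huang→Lot G ($113), Okafor→Lot D ($175), Bakr→Lot B ($117), total $405.
VCG payment = (others' best without Leclerc) − (others' welfare with Leclerc) = 405 − 402 = $3.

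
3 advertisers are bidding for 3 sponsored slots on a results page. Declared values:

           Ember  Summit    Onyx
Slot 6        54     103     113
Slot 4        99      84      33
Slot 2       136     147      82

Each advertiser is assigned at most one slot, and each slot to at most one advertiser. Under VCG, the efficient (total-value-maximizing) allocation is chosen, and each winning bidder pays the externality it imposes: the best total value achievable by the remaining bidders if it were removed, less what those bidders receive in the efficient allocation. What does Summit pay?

Efficient allocation: Ember→Slot 4 ($99), Summit→Slot 2 ($147), Onyx→Slot 6 ($113); total welfare W = $359.
Summit receives Slot 2 at value $147, so the others get W − 147 = $212.
Without Summit: best allocation of the remaining 2 bidders over all 3 slots is Ember→Slot 2 ($136), Onyx→Slot 6 ($113), total $249.
VCG payment = (others' best without Summit) − (others' welfare with Summit) = 249 − 212 = $37.

Summit pays $37.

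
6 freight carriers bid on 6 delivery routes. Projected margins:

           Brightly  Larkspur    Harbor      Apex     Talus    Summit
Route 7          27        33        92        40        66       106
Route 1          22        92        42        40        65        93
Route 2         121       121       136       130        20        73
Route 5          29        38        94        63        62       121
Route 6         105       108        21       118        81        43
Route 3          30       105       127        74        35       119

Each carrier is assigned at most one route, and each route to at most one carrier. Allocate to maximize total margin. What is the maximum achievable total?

This is the linear assignment problem.
Optimal: Brightly→Route 2 ($121k), Larkspur→Route 1 ($92k), Harbor→Route 3 ($127k), Apex→Route 6 ($118k), Talus→Route 7 ($66k), Summit→Route 5 ($121k) — total 121+92+127+118+66+121 = $645k.
Next-best assignment: Brightly→Route 6, Larkspur→Route 1, Harbor→Route 3, Apex→Route 2, Talus→Route 7, Summit→Route 5 = $641k.
Checked against all permutations: $645k is optimal.

Maximum total: $645k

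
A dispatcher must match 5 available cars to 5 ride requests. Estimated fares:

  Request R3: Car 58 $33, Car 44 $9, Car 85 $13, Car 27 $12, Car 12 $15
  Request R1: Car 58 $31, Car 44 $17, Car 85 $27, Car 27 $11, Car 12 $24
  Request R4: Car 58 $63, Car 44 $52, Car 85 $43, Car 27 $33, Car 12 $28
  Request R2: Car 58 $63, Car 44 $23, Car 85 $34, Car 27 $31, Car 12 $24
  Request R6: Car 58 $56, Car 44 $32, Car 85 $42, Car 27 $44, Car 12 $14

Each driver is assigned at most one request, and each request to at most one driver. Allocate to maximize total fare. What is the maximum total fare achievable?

Optimal: Car 58→Request R2 ($63), Car 44→Request R4 ($52), Car 85→Request R1 ($27), Car 27→Request R6 ($44), Car 12→Request R3 ($15) — total 63+52+27+44+15 = $201.
Row-greedy (each driver in turn takes its best remaining request) gives $165, worse by 36.
Next-best assignment: Car 58→Request R2, Car 44→Request R4, Car 85→Request R3, Car 27→Request R6, Car 12→Request R1 = $196.
Every other assignment is strictly worse.

Max total: $201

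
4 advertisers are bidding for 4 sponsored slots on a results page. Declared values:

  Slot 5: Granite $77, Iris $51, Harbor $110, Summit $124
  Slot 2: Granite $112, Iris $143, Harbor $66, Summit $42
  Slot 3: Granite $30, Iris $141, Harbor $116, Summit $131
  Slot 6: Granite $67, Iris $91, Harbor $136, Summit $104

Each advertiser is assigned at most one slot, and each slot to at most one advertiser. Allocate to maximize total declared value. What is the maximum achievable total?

Maximum total: $513

Optimal: Granite→Slot 2 ($112), Iris→Slot 3 ($141), Harbor→Slot 6 ($136), Summit→Slot 5 ($124) — total 112+141+136+124 = $513.
Column-greedy (each slot in turn goes to its best remaining advertiser) gives $450, worse by 63.
No other one-to-one assignment exceeds $513.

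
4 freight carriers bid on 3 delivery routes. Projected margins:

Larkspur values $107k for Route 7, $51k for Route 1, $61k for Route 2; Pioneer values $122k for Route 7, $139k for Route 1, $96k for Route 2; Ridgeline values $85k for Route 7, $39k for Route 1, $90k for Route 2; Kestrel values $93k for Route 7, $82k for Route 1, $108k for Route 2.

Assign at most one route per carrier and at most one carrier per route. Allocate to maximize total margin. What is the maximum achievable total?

Maximum total: $354k

This is a one-to-one assignment (maximum-weight bipartite matching).
Optimal: Larkspur→Route 7 ($107k), Pioneer→Route 1 ($139k), Kestrel→Route 2 ($108k) — total 107+139+108 = $354k.
Column-greedy (each route in turn goes to its best remaining carrier) gives $294k, worse by 60.
No other one-to-one assignment exceeds $354k.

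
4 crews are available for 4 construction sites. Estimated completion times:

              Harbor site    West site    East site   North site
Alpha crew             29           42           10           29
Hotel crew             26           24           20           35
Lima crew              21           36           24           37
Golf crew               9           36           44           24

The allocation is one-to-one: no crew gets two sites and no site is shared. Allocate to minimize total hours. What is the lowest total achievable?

Minimum total: 79 hours

This is a one-to-one assignment (minimum-cost bipartite matching).
Optimal: Alpha crew→East site (10 hours), Hotel crew→West site (24 hours), Lima crew→Harbor site (21 hours), Golf crew→North site (24 hours) — total 10+24+21+24 = 79 hours.
Min-entry greedy (repeatedly take the single cheapest remaining cell) gives 80 hours, worse by 1.
No other one-to-one assignment undercuts 79 hours.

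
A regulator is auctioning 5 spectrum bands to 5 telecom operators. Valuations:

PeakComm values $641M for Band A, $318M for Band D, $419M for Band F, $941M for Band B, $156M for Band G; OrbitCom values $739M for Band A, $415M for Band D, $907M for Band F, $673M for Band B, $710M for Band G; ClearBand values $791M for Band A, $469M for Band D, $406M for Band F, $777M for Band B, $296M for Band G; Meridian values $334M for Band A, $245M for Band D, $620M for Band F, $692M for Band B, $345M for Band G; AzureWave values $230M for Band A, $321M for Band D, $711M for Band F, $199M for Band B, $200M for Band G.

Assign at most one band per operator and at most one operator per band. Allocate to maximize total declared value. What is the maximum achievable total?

Maximum total: $3398M

This is the linear assignment problem.
Optimal: PeakComm→Band B ($941M), OrbitCom→Band G ($710M), ClearBand→Band A ($791M), Meridian→Band D ($245M), AzureWave→Band F ($711M) — total 941+710+791+245+711 = $3398M.
Max-entry greedy (repeatedly take the single best remaining cell) gives $3305M, worse by 93.
Swapping PeakComm↔AzureWave (PeakComm→Band F $419M, AzureWave→Band B $199M) loses 1034.
Checked against all permutations: $3398M is optimal.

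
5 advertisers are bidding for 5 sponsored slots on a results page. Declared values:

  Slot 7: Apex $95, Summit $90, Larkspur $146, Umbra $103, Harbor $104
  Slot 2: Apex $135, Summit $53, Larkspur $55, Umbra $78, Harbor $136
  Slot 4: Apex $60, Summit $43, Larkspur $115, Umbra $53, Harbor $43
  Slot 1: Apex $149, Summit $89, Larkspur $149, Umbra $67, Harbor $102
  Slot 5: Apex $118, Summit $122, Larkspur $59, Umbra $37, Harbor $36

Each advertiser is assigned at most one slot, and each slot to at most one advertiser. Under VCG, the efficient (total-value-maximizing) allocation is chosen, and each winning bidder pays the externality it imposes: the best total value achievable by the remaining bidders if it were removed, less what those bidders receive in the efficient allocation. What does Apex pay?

Apex pays $34.

Efficient allocation: Apex→Slot 1 ($149), Summit→Slot 5 ($122), Larkspur→Slot 4 ($115), Umbra→Slot 7 ($103), Harbor→Slot 2 ($136); total welfare W = $625.
Apex receives Slot 1 at value $149, so the others get W − 149 = $476.
Without Apex: best allocation of the remaining 4 bidders over all 5 slots is Summit→Slot 5 ($122), Larkspur→Slot 1 ($149), Umbra→Slot 7 ($103), Harbor→Slot 2 ($136), total $510.
VCG payment = (others' best without Apex) − (others' welfare with Apex) = 510 − 476 = $34.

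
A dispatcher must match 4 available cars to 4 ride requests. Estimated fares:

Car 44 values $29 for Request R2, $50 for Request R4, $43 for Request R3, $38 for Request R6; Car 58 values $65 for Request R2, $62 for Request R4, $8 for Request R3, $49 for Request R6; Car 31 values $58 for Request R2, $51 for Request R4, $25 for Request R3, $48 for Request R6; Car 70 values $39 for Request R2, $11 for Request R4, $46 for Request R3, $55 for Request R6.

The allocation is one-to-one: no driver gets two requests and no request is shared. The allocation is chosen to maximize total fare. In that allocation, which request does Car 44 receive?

Car 44 receives Request R3.

Optimal: Car 44→Request R3 ($43), Car 58→Request R4 ($62), Car 31→Request R2 ($58), Car 70→Request R6 ($55) — total 43+62+58+55 = $218.
Max-entry greedy (repeatedly take the single best remaining cell) gives $214, worse by 4.
Next-best assignment: Car 44→Request R3, Car 58→Request R2, Car 31→Request R4, Car 70→Request R6 = $214.
Checked against all permutations: $218 is optimal.
Car 44's own top request is Request R4 ($50), but forcing Car 44→Request R4 and reassigning the rest optimally gives only $209 — worse by 9.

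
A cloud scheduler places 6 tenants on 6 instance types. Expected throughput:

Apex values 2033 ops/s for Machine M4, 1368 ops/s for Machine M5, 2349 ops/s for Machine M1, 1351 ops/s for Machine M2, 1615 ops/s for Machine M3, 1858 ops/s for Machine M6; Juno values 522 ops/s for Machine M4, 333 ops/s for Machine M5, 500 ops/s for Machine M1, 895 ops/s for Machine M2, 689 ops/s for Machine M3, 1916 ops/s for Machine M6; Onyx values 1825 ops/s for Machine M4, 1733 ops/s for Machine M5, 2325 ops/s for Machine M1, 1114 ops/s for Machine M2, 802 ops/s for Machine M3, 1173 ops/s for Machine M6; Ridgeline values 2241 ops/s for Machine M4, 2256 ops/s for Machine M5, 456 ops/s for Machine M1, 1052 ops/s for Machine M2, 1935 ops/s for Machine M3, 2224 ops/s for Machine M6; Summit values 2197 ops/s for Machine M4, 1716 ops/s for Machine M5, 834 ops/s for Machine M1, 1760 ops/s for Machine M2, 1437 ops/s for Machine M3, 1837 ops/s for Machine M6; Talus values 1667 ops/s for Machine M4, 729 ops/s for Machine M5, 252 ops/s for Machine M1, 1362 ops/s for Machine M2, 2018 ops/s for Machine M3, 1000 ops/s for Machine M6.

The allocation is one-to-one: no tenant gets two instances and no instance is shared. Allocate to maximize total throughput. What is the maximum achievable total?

Max total: 12308 ops/s

Optimal: Apex→Machine M4 (2033 ops/s), Juno→Machine M6 (1916 ops/s), Onyx→Machine M1 (2325 ops/s), Ridgeline→Machine M5 (2256 ops/s), Summit→Machine M2 (1760 ops/s), Talus→Machine M3 (2018 ops/s) — total 2033+1916+2325+2256+1760+2018 = 12308 ops/s.
Max-entry greedy (repeatedly take the single best remaining cell) gives 11850 ops/s, worse by 458.
Every other assignment is strictly worse.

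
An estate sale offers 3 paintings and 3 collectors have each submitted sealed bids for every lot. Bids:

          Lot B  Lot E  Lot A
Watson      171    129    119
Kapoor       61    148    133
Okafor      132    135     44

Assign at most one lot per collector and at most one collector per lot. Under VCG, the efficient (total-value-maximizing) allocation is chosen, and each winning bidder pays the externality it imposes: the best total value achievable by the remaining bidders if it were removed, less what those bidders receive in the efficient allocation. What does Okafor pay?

Efficient allocation: Watson→Lot B ($171), Kapoor→Lot A ($133), Okafor→Lot E ($135); total welfare W = $439.
Okafor receives Lot E at value $135, so the others get W − 135 = $304.
Without Okafor: best allocation of the remaining 2 bidders over all 3 lots is Watson→Lot B ($171), Kapoor→Lot E ($148), total $319.
VCG payment = (others' best without Okafor) − (others' welfare with Okafor) = 319 − 304 = $15.

Okafor pays $15.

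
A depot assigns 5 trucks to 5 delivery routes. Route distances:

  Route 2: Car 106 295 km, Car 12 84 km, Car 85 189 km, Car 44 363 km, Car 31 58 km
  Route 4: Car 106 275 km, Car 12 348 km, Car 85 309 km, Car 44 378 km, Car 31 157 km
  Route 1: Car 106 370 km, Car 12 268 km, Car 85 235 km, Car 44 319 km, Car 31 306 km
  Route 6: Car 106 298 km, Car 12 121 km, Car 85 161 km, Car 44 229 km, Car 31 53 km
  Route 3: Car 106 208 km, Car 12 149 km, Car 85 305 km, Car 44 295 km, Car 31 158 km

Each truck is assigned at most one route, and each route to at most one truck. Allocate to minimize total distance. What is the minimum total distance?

Minimum total: 913 km

Optimal: Car 106→Route 3 (208 km), Car 12→Route 2 (84 km), Car 85→Route 1 (235 km), Car 44→Route 6 (229 km), Car 31→Route 4 (157 km) — total 208+84+235+229+157 = 913 km.
Min-entry greedy (repeatedly take the single cheapest remaining cell) gives 958 km, worse by 45.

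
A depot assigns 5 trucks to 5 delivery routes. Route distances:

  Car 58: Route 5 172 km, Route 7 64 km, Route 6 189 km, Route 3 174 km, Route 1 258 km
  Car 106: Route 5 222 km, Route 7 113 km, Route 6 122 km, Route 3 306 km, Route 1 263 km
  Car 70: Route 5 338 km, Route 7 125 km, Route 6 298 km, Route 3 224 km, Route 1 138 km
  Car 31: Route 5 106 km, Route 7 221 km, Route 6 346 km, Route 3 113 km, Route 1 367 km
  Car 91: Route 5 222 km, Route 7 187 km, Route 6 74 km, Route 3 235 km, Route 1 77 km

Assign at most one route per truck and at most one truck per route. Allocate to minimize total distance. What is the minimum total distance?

This is a one-to-one assignment (minimum-cost bipartite matching).
Optimal: Car 58→Route 7 (64 km), Car 106→Route 6 (122 km), Car 70→Route 3 (224 km), Car 31→Route 5 (106 km), Car 91→Route 1 (77 km) — total 64+122+224+106+77 = 593 km.
Next-best assignment: Car 58→Route 3, Car 106→Route 6, Car 70→Route 7, Car 31→Route 5, Car 91→Route 1 = 604 km.
Every other assignment is strictly worse.

Min total: 593 km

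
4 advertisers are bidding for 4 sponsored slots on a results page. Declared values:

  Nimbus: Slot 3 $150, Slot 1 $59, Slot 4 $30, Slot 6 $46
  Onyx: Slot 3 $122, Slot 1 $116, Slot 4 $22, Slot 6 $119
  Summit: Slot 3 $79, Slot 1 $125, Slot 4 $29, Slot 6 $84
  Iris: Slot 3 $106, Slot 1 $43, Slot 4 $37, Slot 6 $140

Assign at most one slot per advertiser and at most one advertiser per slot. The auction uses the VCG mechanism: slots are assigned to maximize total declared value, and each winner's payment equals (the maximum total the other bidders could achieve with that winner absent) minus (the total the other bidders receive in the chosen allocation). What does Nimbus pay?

Nimbus pays $100.

Efficient allocation: Nimbus→Slot 3 ($150), Onyx→Slot 4 ($22), Summit→Slot 1 ($125), Iris→Slot 6 ($140); total welfare W = $437.
Nimbus receives Slot 3 at value $150, so the others get W − 150 = $287.
Without Nimbus: best allocation of the remaining 3 bidders over all 4 slots is Onyx→Slot 3 ($122), Summit→Slot 1 ($125), Iris→Slot 6 ($140), total $387.
VCG payment = (others' best without Nimbus) − (others' welfare with Nimbus) = 387 − 287 = $100.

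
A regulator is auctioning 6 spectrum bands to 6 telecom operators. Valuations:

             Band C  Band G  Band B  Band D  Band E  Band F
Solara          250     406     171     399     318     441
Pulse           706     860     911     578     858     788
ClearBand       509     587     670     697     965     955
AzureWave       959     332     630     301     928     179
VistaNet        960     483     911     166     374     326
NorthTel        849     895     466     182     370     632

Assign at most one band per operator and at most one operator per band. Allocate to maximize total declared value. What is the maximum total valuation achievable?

Maximum total: $5048M

This is the linear assignment problem.
Optimal: Solara→Band D ($399M), Pulse→Band B ($911M), ClearBand→Band F ($955M), AzureWave→Band E ($928M), VistaNet→Band C ($960M), NorthTel→Band G ($895M) — total 399+911+955+928+960+895 = $5048M.
Column-greedy (each band in turn goes to its best remaining operator) gives $4832M, worse by 216.
Checked against all permutations: $5048M is optimal.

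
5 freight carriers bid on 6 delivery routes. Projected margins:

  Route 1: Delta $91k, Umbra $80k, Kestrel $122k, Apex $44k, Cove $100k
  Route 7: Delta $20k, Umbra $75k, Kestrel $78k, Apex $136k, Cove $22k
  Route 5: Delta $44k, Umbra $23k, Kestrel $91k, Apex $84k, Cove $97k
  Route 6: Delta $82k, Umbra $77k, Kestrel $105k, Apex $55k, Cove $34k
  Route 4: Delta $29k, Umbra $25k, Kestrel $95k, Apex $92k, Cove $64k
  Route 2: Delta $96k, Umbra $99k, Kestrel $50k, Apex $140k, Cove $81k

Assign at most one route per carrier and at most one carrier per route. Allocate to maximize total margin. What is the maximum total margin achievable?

Max total: $536k

This is the linear assignment problem.
Optimal: Delta→Route 6 ($82k), Umbra→Route 2 ($99k), Kestrel→Route 1 ($122k), Apex→Route 7 ($136k), Cove→Route 5 ($97k) — total 82+99+122+136+97 = $536k.
Next-best assignment: Delta→Route 1, Umbra→Route 2, Kestrel→Route 6, Apex→Route 7, Cove→Route 5 = $528k.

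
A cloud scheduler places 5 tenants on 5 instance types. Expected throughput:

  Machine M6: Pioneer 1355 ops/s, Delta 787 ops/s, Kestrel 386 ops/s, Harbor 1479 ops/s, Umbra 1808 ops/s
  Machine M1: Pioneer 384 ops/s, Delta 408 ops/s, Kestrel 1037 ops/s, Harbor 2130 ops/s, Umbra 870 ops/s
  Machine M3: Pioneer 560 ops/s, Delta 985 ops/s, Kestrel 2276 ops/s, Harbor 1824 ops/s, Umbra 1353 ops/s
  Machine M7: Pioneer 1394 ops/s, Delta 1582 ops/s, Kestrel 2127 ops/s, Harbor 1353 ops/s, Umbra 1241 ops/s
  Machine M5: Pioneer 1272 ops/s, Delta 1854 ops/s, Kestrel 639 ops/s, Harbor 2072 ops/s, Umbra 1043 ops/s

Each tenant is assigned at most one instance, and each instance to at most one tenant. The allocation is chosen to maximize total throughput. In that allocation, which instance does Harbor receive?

Optimal: Pioneer→Machine M7 (1394 ops/s), Delta→Machine M5 (1854 ops/s), Kestrel→Machine M3 (2276 ops/s), Harbor→Machine M1 (2130 ops/s), Umbra→Machine M6 (1808 ops/s) — total 1394+1854+2276+2130+1808 = 9462 ops/s.
Column-greedy (each instance in turn goes to its best remaining tenant) gives 9068 ops/s, worse by 394.

Harbor receives Machine M1.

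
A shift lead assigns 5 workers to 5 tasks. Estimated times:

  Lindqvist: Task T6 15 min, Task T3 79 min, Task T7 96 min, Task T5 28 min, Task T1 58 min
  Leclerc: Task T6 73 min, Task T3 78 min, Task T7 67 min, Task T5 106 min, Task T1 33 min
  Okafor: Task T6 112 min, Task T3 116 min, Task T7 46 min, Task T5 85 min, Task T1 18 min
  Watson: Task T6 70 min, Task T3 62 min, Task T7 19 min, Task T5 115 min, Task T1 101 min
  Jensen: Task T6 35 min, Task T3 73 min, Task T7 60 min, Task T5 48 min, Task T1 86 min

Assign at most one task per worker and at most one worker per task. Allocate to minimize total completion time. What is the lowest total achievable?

Minimum total: 178 min

This is a one-to-one assignment (minimum-cost bipartite matching).
Optimal: Lindqvist→Task T6 (15 min), Leclerc→Task T3 (78 min), Okafor→Task T1 (18 min), Watson→Task T7 (19 min), Jensen→Task T5 (48 min) — total 15+78+18+19+48 = 178 min.
Column-greedy (each task in turn goes to its cheapest remaining worker) gives 204 min, worse by 26.
Swapping Okafor↔Leclerc (Okafor→Task T3 116 min, Leclerc→Task T1 33 min) adds 53.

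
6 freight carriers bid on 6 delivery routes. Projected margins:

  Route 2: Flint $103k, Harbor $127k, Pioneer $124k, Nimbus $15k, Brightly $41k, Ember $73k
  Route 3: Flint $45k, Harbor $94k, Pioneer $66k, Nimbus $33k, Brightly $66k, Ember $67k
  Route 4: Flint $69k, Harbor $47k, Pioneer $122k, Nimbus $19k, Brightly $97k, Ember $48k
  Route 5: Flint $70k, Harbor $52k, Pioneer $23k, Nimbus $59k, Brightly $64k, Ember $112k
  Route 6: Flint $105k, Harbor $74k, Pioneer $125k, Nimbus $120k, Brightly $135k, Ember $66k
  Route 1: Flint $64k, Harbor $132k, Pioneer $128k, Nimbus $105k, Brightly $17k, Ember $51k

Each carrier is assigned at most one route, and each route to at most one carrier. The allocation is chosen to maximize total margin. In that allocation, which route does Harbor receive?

This is the linear assignment problem.
Optimal: Flint→Route 2 ($103k), Harbor→Route 3 ($94k), Pioneer→Route 4 ($122k), Nimbus→Route 1 ($105k), Brightly→Route 6 ($135k), Ember→Route 5 ($112k) — total 103+94+122+105+135+112 = $671k.
Column-greedy (each route in turn goes to its best remaining carrier) gives $626k, worse by 45.
Harbor's own top route is Route 1 ($132k), but forcing Harbor→Route 1 and reassigning the rest optimally gives only $655k — worse by 16.

Harbor receives Route 3.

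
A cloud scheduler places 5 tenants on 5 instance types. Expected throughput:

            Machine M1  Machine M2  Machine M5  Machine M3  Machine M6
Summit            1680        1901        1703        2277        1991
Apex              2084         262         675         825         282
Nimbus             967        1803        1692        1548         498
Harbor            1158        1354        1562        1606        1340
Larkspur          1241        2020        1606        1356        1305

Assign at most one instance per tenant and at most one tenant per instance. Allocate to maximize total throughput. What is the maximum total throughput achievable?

Maximum total: 9413 ops/s

Optimal: Summit→Machine M3 (2277 ops/s), Apex→Machine M1 (2084 ops/s), Nimbus→Machine M5 (1692 ops/s), Harbor→Machine M6 (1340 ops/s), Larkspur→Machine M2 (2020 ops/s) — total 2277+2084+1692+1340+2020 = 9413 ops/s.
Column-greedy (each instance in turn goes to its best remaining tenant) gives 7911 ops/s, worse by 1502.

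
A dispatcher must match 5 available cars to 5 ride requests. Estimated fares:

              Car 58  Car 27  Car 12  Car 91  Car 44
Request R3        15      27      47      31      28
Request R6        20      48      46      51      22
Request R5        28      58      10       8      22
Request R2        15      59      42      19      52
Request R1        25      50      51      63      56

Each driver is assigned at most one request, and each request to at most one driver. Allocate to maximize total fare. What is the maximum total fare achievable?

Treat this as an assignment problem: match each driver to one request.
Optimal: Car 58→Request R5 ($28), Car 27→Request R2 ($59), Car 12→Request R3 ($47), Car 91→Request R6 ($51), Car 44→Request R1 ($56) — total 28+59+47+51+56 = $241.
Column-greedy (each request in turn goes to its best remaining driver) gives $233, worse by 8.

Maximum total: $241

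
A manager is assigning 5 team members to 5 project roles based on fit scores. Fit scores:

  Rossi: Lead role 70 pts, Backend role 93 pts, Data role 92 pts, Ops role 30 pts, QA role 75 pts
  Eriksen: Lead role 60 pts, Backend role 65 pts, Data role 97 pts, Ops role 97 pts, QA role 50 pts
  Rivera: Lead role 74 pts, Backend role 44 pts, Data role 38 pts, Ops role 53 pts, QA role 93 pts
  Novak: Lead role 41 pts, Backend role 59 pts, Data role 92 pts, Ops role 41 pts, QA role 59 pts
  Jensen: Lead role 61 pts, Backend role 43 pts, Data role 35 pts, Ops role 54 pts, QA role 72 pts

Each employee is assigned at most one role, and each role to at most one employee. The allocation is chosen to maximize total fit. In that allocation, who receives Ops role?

Eriksen receives Ops role.

This is a one-to-one assignment (maximum-weight bipartite matching).
Optimal: Rossi→Backend role (93 pts), Eriksen→Ops role (97 pts), Rivera→QA role (93 pts), Novak→Data role (92 pts), Jensen→Lead role (61 pts) — total 93+97+93+92+61 = 436 pts.
Column-greedy (each role in turn goes to its best remaining employee) gives 377 pts, worse by 59.
Swapping Rivera↔Jensen (Rivera→Lead role 74 pts, Jensen→QA role 72 pts) loses 8.
Checked against all permutations: 436 pts is optimal.
Eriksen's own top role is Data role (97 pts), but forcing Eriksen→Data role and reassigning the rest optimally gives only 385 pts — worse by 51.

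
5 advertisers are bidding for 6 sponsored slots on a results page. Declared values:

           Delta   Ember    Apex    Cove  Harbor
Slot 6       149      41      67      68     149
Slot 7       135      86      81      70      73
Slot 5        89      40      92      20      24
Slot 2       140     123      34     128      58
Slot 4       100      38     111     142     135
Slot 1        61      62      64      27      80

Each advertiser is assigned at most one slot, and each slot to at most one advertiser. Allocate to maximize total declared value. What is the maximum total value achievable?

This is the linear assignment problem.
Optimal: Delta→Slot 7 ($135), Ember→Slot 2 ($123), Apex→Slot 5 ($92), Cove→Slot 4 ($142), Harbor→Slot 6 ($149) — total 135+123+92+142+149 = $641.
Max-entry greedy (repeatedly take the single best remaining cell) gives $586, worse by 55.
Next-best assignment: Delta→Slot 7, Ember→Slot 2, Apex→Slot 1, Cove→Slot 4, Harbor→Slot 6 = $613.

Max total: $641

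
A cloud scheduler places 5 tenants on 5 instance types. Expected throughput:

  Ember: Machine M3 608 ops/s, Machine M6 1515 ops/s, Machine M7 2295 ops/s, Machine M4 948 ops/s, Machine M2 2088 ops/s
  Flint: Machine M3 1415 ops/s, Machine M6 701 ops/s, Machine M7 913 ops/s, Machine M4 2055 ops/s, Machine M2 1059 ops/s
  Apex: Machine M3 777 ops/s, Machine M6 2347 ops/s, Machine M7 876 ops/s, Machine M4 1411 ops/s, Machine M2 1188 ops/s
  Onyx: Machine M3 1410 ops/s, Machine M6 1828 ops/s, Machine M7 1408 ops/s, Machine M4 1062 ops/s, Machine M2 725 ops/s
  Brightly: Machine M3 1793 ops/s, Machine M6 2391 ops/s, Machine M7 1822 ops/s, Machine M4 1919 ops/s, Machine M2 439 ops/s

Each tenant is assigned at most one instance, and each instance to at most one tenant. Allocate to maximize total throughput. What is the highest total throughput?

Maximum total: 9722 ops/s

This is the linear assignment problem.
Optimal: Ember→Machine M2 (2088 ops/s), Flint→Machine M4 (2055 ops/s), Apex→Machine M6 (2347 ops/s), Onyx→Machine M3 (1410 ops/s), Brightly→Machine M7 (1822 ops/s) — total 2088+2055+2347+1410+1822 = 9722 ops/s.
Column-greedy (each instance in turn goes to its best remaining tenant) gives 9215 ops/s, worse by 507.
Next-best assignment: Ember→Machine M2, Flint→Machine M4, Apex→Machine M6, Onyx→Machine M7, Brightly→Machine M3 = 9691 ops/s.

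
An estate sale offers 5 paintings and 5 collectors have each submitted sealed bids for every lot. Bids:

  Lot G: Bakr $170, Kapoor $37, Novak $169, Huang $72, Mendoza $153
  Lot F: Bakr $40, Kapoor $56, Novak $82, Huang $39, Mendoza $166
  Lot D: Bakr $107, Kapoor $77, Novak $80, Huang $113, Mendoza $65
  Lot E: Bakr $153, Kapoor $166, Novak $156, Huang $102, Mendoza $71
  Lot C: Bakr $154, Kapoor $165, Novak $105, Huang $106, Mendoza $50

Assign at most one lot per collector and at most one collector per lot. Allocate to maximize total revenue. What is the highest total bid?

Max total: $770

This is the linear assignment problem.
Optimal: Bakr→Lot G ($170), Kapoor→Lot C ($165), Novak→Lot E ($156), Huang→Lot D ($113), Mendoza→Lot F ($166) — total 170+165+156+113+166 = $770.
Row-greedy (each collector in turn takes its best remaining lot) gives $720, worse by 50.
Next-best assignment: Bakr→Lot C, Kapoor→Lot E, Novak→Lot G, Huang→Lot D, Mendoza→Lot F = $768.
Swapping Mendoza↔Kapoor (Mendoza→Lot C $50, Kapoor→Lot F $56) loses 225.
Checked against all permutations: $770 is optimal.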